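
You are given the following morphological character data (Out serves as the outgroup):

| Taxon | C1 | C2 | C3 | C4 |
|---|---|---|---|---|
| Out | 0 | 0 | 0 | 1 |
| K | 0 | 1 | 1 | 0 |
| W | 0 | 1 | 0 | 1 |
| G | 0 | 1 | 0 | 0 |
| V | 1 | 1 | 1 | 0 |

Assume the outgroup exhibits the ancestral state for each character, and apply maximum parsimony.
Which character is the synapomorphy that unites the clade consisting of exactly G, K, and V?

C4

Character polarity is set by the outgroup: the derived state is whichever differs from the outgroup's state, so for C4 the derived state is '0', and for the remaining characters it is '1'.
C1: derived state '1' in V only — an autapomorphy, so it tells us nothing about relationships among taxa.
All ingroup taxa share the derived state '1' for C2; it defines the ingroup but does not resolve relationships within it.
C3 (derived state '1') is shared by K and V — a synapomorphy uniting that clade.
C4: derived state '0' in G, K, and V only — synapomorphy for {G, K, V}.
Most parsimonious ingroup topology: (((K,V),G),W).
The clade {G, K, V} is supported by C4: its derived state '0' occurs in exactly those taxa and in no other taxon (including the outgroup).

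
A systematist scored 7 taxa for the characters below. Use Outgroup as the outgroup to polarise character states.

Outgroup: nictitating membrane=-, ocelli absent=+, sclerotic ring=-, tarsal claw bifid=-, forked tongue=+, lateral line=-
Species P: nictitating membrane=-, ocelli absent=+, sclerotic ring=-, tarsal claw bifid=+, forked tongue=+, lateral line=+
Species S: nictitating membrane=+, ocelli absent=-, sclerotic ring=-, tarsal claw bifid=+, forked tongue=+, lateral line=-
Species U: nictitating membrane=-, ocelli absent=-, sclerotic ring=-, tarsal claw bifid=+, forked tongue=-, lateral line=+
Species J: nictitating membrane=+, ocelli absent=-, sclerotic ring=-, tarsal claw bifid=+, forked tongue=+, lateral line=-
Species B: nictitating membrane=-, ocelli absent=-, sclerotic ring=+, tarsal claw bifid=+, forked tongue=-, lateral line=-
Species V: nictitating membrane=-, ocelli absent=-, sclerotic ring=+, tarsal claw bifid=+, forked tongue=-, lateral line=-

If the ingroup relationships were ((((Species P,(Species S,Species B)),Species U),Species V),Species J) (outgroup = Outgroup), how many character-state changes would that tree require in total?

12

Map each character onto ((((Species P,(Species S,Species B)),Species U),Species V),Species J) (rooted by Outgroup) and count the minimum state changes it requires (Fitch parsimony):
nictitating membrane: 2; ocelli absent: 2; sclerotic ring: 2; tarsal claw bifid: 1; forked tongue: 3; lateral line: 2.
Total tree length = 12.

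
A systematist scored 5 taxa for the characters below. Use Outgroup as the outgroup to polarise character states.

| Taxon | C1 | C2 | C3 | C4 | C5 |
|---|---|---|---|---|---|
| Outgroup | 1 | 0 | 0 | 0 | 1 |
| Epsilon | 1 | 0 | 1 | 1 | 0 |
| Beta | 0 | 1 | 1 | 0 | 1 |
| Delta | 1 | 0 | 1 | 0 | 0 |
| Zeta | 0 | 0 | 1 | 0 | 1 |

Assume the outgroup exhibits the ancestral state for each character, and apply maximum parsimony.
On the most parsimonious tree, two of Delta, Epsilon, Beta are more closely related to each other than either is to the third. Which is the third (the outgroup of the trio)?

Beta

Character polarity is set by the outgroup: the derived state is whichever differs from the outgroup's state, so for C1, C5 the derived state is '0', and for the remaining characters it is '1'.
C1: derived state '0' in Beta and Zeta only — synapomorphy for {Beta, Zeta}.
C2 (derived state '1') is unique to Beta (autapomorphy; uninformative for grouping).
All ingroup taxa share the derived state '1' for C3; it defines the ingroup but does not resolve relationships within it.
C4 (derived state '1') is unique to Epsilon (autapomorphy; uninformative for grouping).
Only Delta and Epsilon show the derived state '0' for C5, supporting them as a clade.
Most parsimonious ingroup topology: ((Epsilon,Delta),(Beta,Zeta)).
Epsilon and Delta share a more recent common ancestor with each other than either does with Beta, so Beta is the least closely related of the three.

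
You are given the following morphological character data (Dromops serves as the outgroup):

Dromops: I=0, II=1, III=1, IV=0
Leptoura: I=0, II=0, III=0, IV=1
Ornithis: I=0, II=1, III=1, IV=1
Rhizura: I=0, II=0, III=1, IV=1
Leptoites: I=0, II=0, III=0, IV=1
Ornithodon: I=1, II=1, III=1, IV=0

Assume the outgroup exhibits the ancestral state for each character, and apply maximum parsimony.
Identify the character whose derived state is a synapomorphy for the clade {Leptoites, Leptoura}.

III

Character polarity is set by the outgroup: the derived state is whichever differs from the outgroup's state, so for II, III the derived state is '0', and for the remaining characters it is '1'.
I (derived state '1') is unique to Ornithodon (autapomorphy; uninformative for grouping).
Only Leptoites, Leptoura, and Rhizura show the derived state '0' for II, supporting them as a clade.
Only Leptoites and Leptoura show the derived state '0' for III, supporting them as a clade.
IV (derived state '1') is shared by Leptoites, Leptoura, Ornithis, and Rhizura — a synapomorphy uniting that clade.
Most parsimonious ingroup topology: ((((Leptoura,Leptoites),Rhizura),Ornithis),Ornithodon).
The clade {Leptoites, Leptoura} is supported by III: its derived state '0' occurs in exactly those taxa and in no other taxon (including the outgroup).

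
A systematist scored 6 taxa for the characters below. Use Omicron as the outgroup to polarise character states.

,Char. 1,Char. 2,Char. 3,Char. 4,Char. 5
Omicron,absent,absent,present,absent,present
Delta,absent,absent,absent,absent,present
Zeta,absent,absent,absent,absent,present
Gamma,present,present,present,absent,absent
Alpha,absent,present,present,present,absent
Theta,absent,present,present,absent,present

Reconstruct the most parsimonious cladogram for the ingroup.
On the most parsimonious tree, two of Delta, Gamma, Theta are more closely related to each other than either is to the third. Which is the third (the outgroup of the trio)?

Delta

Character polarity is set by the outgroup: the derived state is whichever differs from the outgroup's state, so for Char. 3, Char. 5 the derived state is 'absent', and for the remaining characters it is 'present'.
Char. 1: derived state 'present' in Gamma only — an autapomorphy, so it tells us nothing about relationships among taxa.
Char. 2 (derived state 'present') is shared by Alpha, Gamma, and Theta — a synapomorphy uniting that clade.
Char. 3 (derived state 'absent') is shared by Delta and Zeta — a synapomorphy uniting that clade.
Char. 4: derived state 'present' in Alpha only — an autapomorphy, so it tells us nothing about relationships among taxa.
Only Alpha and Gamma show the derived state 'absent' for Char. 5, supporting them as a clade.
Most parsimonious ingroup topology: ((Delta,Zeta),((Gamma,Alpha),Theta)).
Theta and Gamma share a more recent common ancestor with each other than either does with Delta, so Delta is the least closely related of the three.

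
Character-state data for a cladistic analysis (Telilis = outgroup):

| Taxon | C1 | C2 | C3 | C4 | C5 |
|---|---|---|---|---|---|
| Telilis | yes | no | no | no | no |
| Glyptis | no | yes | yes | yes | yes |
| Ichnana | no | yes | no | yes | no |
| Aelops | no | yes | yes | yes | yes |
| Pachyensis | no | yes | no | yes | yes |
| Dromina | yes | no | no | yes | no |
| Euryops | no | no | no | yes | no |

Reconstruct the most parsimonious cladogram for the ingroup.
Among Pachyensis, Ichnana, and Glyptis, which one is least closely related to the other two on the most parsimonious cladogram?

Ichnana

Character polarity is set by the outgroup: the derived state is whichever differs from the outgroup's state, so for C1 the derived state is 'no', and for the remaining characters it is 'yes'.
C1 (derived state 'no') is shared by Aelops, Euryops, Glyptis, Ichnana, and Pachyensis — a synapomorphy uniting that clade.
Only Aelops, Glyptis, Ichnana, and Pachyensis show the derived state 'yes' for C2, supporting them as a clade.
Only Aelops and Glyptis show the derived state 'yes' for C3, supporting them as a clade.
C4 (derived state 'yes') is shared by all ingroup taxa — unites the whole ingroup.
Only Aelops, Glyptis, and Pachyensis show the derived state 'yes' for C5, supporting them as a clade.
Most parsimonious ingroup topology: (((((Glyptis,Aelops),Pachyensis),Ichnana),Euryops),Dromina).
Pachyensis and Glyptis share a more recent common ancestor with each other than either does with Ichnana, so Ichnana is the least closely related of the three.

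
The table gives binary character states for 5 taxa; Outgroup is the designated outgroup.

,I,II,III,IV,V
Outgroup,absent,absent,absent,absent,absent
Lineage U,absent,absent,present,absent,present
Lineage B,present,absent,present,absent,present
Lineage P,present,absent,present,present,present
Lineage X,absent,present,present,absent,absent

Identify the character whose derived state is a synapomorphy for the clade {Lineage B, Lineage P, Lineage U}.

V

The outgroup has state 'absent' for every character, so 'present' is the derived state throughout.
I (derived state 'present') is shared by Lineage B and Lineage P — a synapomorphy uniting that clade.
II (derived state 'present') is unique to Lineage X (autapomorphy; uninformative for grouping).
III (derived state 'present') is shared by all ingroup taxa — unites the whole ingroup.
IV: derived state 'present' in Lineage P only — an autapomorphy, so it tells us nothing about relationships among taxa.
Only Lineage B, Lineage P, and Lineage U show the derived state 'present' for V, supporting them as a clade.
Most parsimonious ingroup topology: ((Lineage U,(Lineage B,Lineage P)),Lineage X).
The clade {Lineage B, Lineage P, Lineage U} is supported by V: its derived state 'present' occurs in exactly those taxa and in no other taxon (including the outgroup).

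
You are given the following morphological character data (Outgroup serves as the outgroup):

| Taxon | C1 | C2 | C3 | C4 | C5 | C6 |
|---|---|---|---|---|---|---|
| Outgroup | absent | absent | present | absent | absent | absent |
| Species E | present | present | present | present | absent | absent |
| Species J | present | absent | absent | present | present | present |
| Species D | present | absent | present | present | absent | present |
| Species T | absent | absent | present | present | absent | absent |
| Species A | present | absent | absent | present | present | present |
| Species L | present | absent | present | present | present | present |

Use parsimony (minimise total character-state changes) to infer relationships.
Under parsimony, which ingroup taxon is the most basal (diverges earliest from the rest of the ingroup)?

Character polarity is set by the outgroup: the derived state is whichever differs from the outgroup's state, so for C3 the derived state is 'absent', and for the remaining characters it is 'present'.
Only Species A, Species D, Species E, Species J, and Species L show the derived state 'present' for C1, supporting them as a clade.
C2 (derived state 'present') is unique to Species E (autapomorphy; uninformative for grouping).
Only Species A and Species J show the derived state 'absent' for C3, supporting them as a clade.
C4 (derived state 'present') is shared by all ingroup taxa — unites the whole ingroup.
C5: derived state 'present' in Species A, Species J, and Species L only — synapomorphy for {Species A, Species J, Species L}.
C6 (derived state 'present') is shared by Species A, Species D, Species J, and Species L — a synapomorphy uniting that clade.
Most parsimonious ingroup topology: ((Species E,(((Species J,Species A),Species L),Species D)),Species T).
Species T is sister to the clade containing all other ingroup taxa, so it is the earliest-diverging (most basal) ingroup lineage.

Species T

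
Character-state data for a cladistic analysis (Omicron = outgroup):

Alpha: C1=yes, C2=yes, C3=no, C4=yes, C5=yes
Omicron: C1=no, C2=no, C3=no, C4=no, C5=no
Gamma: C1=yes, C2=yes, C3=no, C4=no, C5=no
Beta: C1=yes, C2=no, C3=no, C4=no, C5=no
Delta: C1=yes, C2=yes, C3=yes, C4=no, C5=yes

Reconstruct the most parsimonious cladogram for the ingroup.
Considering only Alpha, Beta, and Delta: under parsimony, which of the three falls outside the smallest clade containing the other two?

Beta

The outgroup has state 'no' for every character, so 'yes' is the derived state throughout.
All ingroup taxa share the derived state 'yes' for C1; it defines the ingroup but does not resolve relationships within it.
Only Alpha, Delta, and Gamma show the derived state 'yes' for C2, supporting them as a clade.
C3: derived state 'yes' in Delta only — an autapomorphy, so it tells us nothing about relationships among taxa.
C4 (derived state 'yes') is unique to Alpha (autapomorphy; uninformative for grouping).
C5 (derived state 'yes') is shared by Alpha and Delta — a synapomorphy uniting that clade.
Most parsimonious ingroup topology: (Beta,((Delta,Alpha),Gamma)).
Delta and Alpha share a more recent common ancestor with each other than either does with Beta, so Beta is the least closely related of the three.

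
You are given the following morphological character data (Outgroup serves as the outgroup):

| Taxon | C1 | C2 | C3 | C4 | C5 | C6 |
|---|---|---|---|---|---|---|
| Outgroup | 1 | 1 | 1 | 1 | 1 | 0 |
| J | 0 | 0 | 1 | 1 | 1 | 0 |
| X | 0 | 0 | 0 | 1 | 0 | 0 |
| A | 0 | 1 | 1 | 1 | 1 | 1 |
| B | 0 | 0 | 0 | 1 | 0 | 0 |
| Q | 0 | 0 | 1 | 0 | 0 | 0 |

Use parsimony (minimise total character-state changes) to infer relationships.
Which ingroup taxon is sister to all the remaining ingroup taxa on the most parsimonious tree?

A

Character polarity is set by the outgroup: the derived state is whichever differs from the outgroup's state, so for C1, C2, C3, C4, C5 the derived state is '0', and for the remaining characters it is '1'.
C1 (derived state '0') is shared by all ingroup taxa — unites the whole ingroup.
Only B, J, Q, and X show the derived state '0' for C2, supporting them as a clade.
Only B and X show the derived state '0' for C3, supporting them as a clade.
C4: derived state '0' in Q only — an autapomorphy, so it tells us nothing about relationships among taxa.
C5: derived state '0' in B, Q, and X only — synapomorphy for {B, Q, X}.
C6 (derived state '1') is unique to A (autapomorphy; uninformative for grouping).
Most parsimonious ingroup topology: ((J,((X,B),Q)),A).
A is sister to the clade containing all other ingroup taxa, so it is the earliest-diverging (most basal) ingroup lineage.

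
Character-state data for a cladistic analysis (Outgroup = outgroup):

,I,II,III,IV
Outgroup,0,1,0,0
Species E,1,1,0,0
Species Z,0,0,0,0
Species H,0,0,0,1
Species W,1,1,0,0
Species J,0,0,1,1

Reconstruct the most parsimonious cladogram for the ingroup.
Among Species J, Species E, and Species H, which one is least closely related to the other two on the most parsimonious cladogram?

Species E

Character polarity is set by the outgroup: the derived state is whichever differs from the outgroup's state, so for II the derived state is '0', and for the remaining characters it is '1'.
Only Species E and Species W show the derived state '1' for I, supporting them as a clade.
II: derived state '0' in Species H, Species J, and Species Z only — synapomorphy for {Species H, Species J, Species Z}.
III (derived state '1') is unique to Species J (autapomorphy; uninformative for grouping).
IV: derived state '1' in Species H and Species J only — synapomorphy for {Species H, Species J}.
Most parsimonious ingroup topology: ((Species E,Species W),(Species Z,(Species H,Species J))).
Species J and Species H share a more recent common ancestor with each other than either does with Species E, so Species E is the least closely related of the three.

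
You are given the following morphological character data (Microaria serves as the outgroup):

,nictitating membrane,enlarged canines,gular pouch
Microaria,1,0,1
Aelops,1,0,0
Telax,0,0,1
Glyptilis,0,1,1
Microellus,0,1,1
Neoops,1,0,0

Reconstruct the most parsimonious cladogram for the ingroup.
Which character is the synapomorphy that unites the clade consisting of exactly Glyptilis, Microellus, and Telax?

nictitating membrane

Character polarity is set by the outgroup: the derived state is whichever differs from the outgroup's state, so for nictitating membrane, gular pouch the derived state is '0', and for the remaining characters it is '1'.
Only Glyptilis, Microellus, and Telax show the derived state '0' for nictitating membrane, supporting them as a clade.
enlarged canines: derived state '1' in Glyptilis and Microellus only — synapomorphy for {Glyptilis, Microellus}.
gular pouch (derived state '0') is shared by Aelops and Neoops — a synapomorphy uniting that clade.
Most parsimonious ingroup topology: ((Aelops,Neoops),(Telax,(Glyptilis,Microellus))).
The clade {Glyptilis, Microellus, Telax} is supported by nictitating membrane: its derived state '0' occurs in exactly those taxa and in no other taxon (including the outgroup).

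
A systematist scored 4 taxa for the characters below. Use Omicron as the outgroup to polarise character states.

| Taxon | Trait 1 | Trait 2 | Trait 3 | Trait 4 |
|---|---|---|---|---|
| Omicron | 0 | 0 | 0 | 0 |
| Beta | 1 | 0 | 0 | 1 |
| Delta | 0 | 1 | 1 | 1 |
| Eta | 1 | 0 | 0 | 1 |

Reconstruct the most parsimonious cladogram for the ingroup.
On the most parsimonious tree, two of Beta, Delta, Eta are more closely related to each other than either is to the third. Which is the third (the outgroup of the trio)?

The outgroup has state '0' for every character, so '1' is the derived state throughout.
Only Beta and Eta show the derived state '1' for Trait 1, supporting them as a clade.
Trait 2: derived state '1' in Delta only — an autapomorphy, so it tells us nothing about relationships among taxa.
Trait 3 (derived state '1') is unique to Delta (autapomorphy; uninformative for grouping).
Trait 4 (derived state '1') is shared by all ingroup taxa — unites the whole ingroup.
Most parsimonious ingroup topology: ((Beta,Eta),Delta).
Beta and Eta share a more recent common ancestor with each other than either does with Delta, so Delta is the least closely related of the three.

Delta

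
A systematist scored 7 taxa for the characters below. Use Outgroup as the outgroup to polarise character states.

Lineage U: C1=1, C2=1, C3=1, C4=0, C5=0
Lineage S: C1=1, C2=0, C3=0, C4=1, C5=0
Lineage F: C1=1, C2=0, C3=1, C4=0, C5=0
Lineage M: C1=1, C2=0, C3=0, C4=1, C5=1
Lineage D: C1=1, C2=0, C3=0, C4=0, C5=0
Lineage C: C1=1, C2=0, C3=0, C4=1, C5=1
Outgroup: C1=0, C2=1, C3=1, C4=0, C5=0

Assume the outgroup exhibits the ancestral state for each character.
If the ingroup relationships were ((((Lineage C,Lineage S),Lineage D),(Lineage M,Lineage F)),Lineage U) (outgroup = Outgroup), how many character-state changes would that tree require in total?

8

Map each character onto ((((Lineage C,Lineage S),Lineage D),(Lineage M,Lineage F)),Lineage U) (rooted by Outgroup) and count the minimum state changes it requires (Fitch parsimony):
C1: 1; C2: 1; C3: 2; C4: 2; C5: 2.
Total tree length = 8.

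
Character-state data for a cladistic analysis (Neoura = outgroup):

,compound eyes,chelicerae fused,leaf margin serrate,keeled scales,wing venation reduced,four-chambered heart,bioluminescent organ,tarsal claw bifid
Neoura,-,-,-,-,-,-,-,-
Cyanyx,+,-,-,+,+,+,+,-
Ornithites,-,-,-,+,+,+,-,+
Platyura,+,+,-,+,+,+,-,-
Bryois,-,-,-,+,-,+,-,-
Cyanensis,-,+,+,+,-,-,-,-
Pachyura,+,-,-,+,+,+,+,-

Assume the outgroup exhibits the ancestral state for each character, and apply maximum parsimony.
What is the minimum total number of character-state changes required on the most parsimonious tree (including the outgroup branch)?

The outgroup has state '-' for every character, so '+' is the derived state throughout.
Only Cyanyx, Pachyura, and Platyura show the derived state '+' for compound eyes, supporting them as a clade.
chelicerae fused (state '+') occurs in Cyanensis and Platyura but conflicts with the nesting implied by the other characters — most parsimoniously interpreted as homoplasy.
leaf margin serrate (derived state '+') is unique to Cyanensis (autapomorphy; uninformative for grouping).
All ingroup taxa share the derived state '+' for keeled scales; it defines the ingroup but does not resolve relationships within it.
Only Cyanyx, Ornithites, Pachyura, and Platyura show the derived state '+' for wing venation reduced, supporting them as a clade.
Only Bryois, Cyanyx, Ornithites, Pachyura, and Platyura show the derived state '+' for four-chambered heart, supporting them as a clade.
Only Cyanyx and Pachyura show the derived state '+' for bioluminescent organ, supporting them as a clade.
tarsal claw bifid (derived state '+') is unique to Ornithites (autapomorphy; uninformative for grouping).
Most parsimonious ingroup topology: (((((Cyanyx,Pachyura),Platyura),Ornithites),Bryois),Cyanensis).
Changes per character on this tree: compound eyes: 1; chelicerae fused: 2; leaf margin serrate: 1; keeled scales: 1; wing venation reduced: 1; four-chambered heart: 1; bioluminescent organ: 1; tarsal claw bifid: 1.
Total = 9.

9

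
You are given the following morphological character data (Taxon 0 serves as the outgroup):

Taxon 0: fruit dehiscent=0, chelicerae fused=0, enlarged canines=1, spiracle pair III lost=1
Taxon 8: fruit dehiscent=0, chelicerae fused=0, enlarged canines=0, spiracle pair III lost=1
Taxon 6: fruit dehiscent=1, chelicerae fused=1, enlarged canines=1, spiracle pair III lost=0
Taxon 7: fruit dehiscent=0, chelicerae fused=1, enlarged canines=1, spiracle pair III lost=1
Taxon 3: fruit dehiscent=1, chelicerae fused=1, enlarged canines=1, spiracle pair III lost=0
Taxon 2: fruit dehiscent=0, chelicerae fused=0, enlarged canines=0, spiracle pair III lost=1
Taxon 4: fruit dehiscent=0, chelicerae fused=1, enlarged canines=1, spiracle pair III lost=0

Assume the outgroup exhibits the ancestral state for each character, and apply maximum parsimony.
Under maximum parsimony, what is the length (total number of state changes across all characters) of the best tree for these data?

4

Character polarity is set by the outgroup: the derived state is whichever differs from the outgroup's state, so for enlarged canines, spiracle pair III lost the derived state is '0', and for the remaining characters it is '1'.
fruit dehiscent (derived state '1') is shared by Taxon 3 and Taxon 6 — a synapomorphy uniting that clade.
chelicerae fused (derived state '1') is shared by Taxon 3, Taxon 4, Taxon 6, and Taxon 7 — a synapomorphy uniting that clade.
enlarged canines (derived state '0') is shared by Taxon 2 and Taxon 8 — a synapomorphy uniting that clade.
Only Taxon 3, Taxon 4, and Taxon 6 show the derived state '0' for spiracle pair III lost, supporting them as a clade.
Most parsimonious ingroup topology: ((Taxon 8,Taxon 2),(((Taxon 6,Taxon 3),Taxon 4),Taxon 7)).
Changes per character on this tree: fruit dehiscent: 1; chelicerae fused: 1; enlarged canines: 1; spiracle pair III lost: 1.
Total = 4.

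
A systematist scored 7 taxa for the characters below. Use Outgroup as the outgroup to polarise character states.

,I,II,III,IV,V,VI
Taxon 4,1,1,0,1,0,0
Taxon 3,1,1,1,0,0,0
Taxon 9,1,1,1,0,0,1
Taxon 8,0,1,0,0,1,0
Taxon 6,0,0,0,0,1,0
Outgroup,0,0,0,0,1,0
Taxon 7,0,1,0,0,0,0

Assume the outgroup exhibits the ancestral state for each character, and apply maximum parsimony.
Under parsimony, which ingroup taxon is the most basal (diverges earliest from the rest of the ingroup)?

Character polarity is set by the outgroup: the derived state is whichever differs from the outgroup's state, so for V the derived state is '0', and for the remaining characters it is '1'.
I (derived state '1') is shared by Taxon 3, Taxon 4, and Taxon 9 — a synapomorphy uniting that clade.
II: derived state '1' in Taxon 3, Taxon 4, Taxon 7, Taxon 8, and Taxon 9 only — synapomorphy for {Taxon 3, Taxon 4, Taxon 7, Taxon 8, Taxon 9}.
Only Taxon 3 and Taxon 9 show the derived state '1' for III, supporting them as a clade.
IV: derived state '1' in Taxon 4 only — an autapomorphy, so it tells us nothing about relationships among taxa.
V (derived state '0') is shared by Taxon 3, Taxon 4, Taxon 7, and Taxon 9 — a synapomorphy uniting that clade.
VI: derived state '1' in Taxon 9 only — an autapomorphy, so it tells us nothing about relationships among taxa.
Most parsimonious ingroup topology: ((Taxon 8,(Taxon 7,((Taxon 3,Taxon 9),Taxon 4))),Taxon 6).
Taxon 6 is sister to the clade containing all other ingroup taxa, so it is the earliest-diverging (most basal) ingroup lineage.

Taxon 6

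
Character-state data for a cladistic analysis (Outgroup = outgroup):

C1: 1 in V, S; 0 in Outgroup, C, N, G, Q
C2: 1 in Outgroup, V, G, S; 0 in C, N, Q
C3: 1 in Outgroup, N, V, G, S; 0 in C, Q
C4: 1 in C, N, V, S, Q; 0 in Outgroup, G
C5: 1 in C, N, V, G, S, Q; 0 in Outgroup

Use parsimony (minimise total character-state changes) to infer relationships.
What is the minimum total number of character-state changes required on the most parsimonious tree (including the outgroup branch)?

5

Character polarity is set by the outgroup: the derived state is whichever differs from the outgroup's state, so for C2, C3 the derived state is '0', and for the remaining characters it is '1'.
C1: derived state '1' in S and V only — synapomorphy for {S, V}.
C2 (derived state '0') is shared by C, N, and Q — a synapomorphy uniting that clade.
Only C and Q show the derived state '0' for C3, supporting them as a clade.
C4 (derived state '1') is shared by C, N, Q, S, and V — a synapomorphy uniting that clade.
C5 (derived state '1') is shared by all ingroup taxa — unites the whole ingroup.
Most parsimonious ingroup topology: ((((C,Q),N),(V,S)),G).
Changes per character on this tree: C1: 1; C2: 1; C3: 1; C4: 1; C5: 1.
Total = 5.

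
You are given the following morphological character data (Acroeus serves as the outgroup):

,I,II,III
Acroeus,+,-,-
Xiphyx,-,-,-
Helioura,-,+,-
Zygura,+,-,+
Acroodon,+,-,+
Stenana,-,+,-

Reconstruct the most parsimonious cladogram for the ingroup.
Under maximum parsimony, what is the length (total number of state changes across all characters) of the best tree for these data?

3

Character polarity is set by the outgroup: the derived state is whichever differs from the outgroup's state, so for I the derived state is '-', and for the remaining characters it is '+'.
I (derived state '-') is shared by Helioura, Stenana, and Xiphyx — a synapomorphy uniting that clade.
II: derived state '+' in Helioura and Stenana only — synapomorphy for {Helioura, Stenana}.
III (derived state '+') is shared by Acroodon and Zygura — a synapomorphy uniting that clade.
Most parsimonious ingroup topology: ((Acroodon,Zygura),(Xiphyx,(Stenana,Helioura))).
Changes per character on this tree: I: 1; II: 1; III: 1.
Total = 3.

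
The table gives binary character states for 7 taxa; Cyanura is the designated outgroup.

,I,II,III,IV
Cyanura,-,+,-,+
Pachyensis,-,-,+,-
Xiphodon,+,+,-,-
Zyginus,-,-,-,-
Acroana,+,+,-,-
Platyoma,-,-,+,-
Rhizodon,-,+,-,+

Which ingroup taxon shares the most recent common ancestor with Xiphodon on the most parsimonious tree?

Acroana

Character polarity is set by the outgroup: the derived state is whichever differs from the outgroup's state, so for II, IV the derived state is '-', and for the remaining characters it is '+'.
I (derived state '+') is shared by Acroana and Xiphodon — a synapomorphy uniting that clade.
Only Pachyensis, Platyoma, and Zyginus show the derived state '-' for II, supporting them as a clade.
III: derived state '+' in Pachyensis and Platyoma only — synapomorphy for {Pachyensis, Platyoma}.
IV (derived state '-') is shared by Acroana, Pachyensis, Platyoma, Xiphodon, and Zyginus — a synapomorphy uniting that clade.
Most parsimonious ingroup topology: ((((Pachyensis,Platyoma),Zyginus),(Xiphodon,Acroana)),Rhizodon).
Xiphodon and Acroana form a cherry on this tree, so they are sister taxa.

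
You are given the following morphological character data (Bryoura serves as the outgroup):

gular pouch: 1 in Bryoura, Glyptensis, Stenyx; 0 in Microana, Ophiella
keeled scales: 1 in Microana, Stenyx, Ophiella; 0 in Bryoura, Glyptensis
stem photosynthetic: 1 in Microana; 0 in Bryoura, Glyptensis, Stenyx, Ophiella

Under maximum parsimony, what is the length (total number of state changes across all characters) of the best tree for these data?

Character polarity is set by the outgroup: the derived state is whichever differs from the outgroup's state, so for gular pouch the derived state is '0', and for the remaining characters it is '1'.
gular pouch (derived state '0') is shared by Microana and Ophiella — a synapomorphy uniting that clade.
Only Microana, Ophiella, and Stenyx show the derived state '1' for keeled scales, supporting them as a clade.
stem photosynthetic: derived state '1' in Microana only — an autapomorphy, so it tells us nothing about relationships among taxa.
Most parsimonious ingroup topology: (Glyptensis,((Microana,Ophiella),Stenyx)).
Changes per character on this tree: gular pouch: 1; keeled scales: 1; stem photosynthetic: 1.
Total = 3.

3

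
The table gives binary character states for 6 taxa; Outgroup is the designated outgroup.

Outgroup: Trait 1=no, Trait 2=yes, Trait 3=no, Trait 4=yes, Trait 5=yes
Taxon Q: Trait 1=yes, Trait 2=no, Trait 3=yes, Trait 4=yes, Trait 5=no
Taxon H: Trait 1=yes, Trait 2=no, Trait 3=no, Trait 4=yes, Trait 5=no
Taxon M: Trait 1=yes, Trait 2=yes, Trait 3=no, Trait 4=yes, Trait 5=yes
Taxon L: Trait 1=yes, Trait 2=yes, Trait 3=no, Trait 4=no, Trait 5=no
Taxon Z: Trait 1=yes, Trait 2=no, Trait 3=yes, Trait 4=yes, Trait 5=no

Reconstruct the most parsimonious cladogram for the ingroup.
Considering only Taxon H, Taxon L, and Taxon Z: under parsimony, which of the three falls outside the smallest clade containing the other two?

Character polarity is set by the outgroup: the derived state is whichever differs from the outgroup's state, so for Trait 2, Trait 4, Trait 5 the derived state is 'no', and for the remaining characters it is 'yes'.
Trait 1 (derived state 'yes') is shared by all ingroup taxa — unites the whole ingroup.
Only Taxon H, Taxon Q, and Taxon Z show the derived state 'no' for Trait 2, supporting them as a clade.
Trait 3: derived state 'yes' in Taxon Q and Taxon Z only — synapomorphy for {Taxon Q, Taxon Z}.
Trait 4: derived state 'no' in Taxon L only — an autapomorphy, so it tells us nothing about relationships among taxa.
Trait 5: derived state 'no' in Taxon H, Taxon L, Taxon Q, and Taxon Z only — synapomorphy for {Taxon H, Taxon L, Taxon Q, Taxon Z}.
Most parsimonious ingroup topology: ((((Taxon Q,Taxon Z),Taxon H),Taxon L),Taxon M).
Taxon H and Taxon Z share a more recent common ancestor with each other than either does with Taxon L, so Taxon L is the least closely related of the three.

Taxon L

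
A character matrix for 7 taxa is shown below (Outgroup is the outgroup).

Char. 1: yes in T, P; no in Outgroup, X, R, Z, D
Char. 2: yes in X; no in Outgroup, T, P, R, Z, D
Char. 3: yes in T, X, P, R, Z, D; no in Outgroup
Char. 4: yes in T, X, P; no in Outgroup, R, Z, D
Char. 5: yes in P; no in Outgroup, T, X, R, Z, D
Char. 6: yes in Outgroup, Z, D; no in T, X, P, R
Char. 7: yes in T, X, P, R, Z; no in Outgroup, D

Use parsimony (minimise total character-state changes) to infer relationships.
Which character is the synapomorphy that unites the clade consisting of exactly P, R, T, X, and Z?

Char. 7

Character polarity is set by the outgroup: the derived state is whichever differs from the outgroup's state, so for Char. 6 the derived state is 'no', and for the remaining characters it is 'yes'.
Char. 1 (derived state 'yes') is shared by P and T — a synapomorphy uniting that clade.
Char. 2 (derived state 'yes') is unique to X (autapomorphy; uninformative for grouping).
All ingroup taxa share the derived state 'yes' for Char. 3; it defines the ingroup but does not resolve relationships within it.
Char. 4: derived state 'yes' in P, T, and X only — synapomorphy for {P, T, X}.
Char. 5: derived state 'yes' in P only — an autapomorphy, so it tells us nothing about relationships among taxa.
Only P, R, T, and X show the derived state 'no' for Char. 6, supporting them as a clade.
Only P, R, T, X, and Z show the derived state 'yes' for Char. 7, supporting them as a clade.
Most parsimonious ingroup topology: (((((T,P),X),R),Z),D).
The clade {P, R, T, X, Z} is supported by Char. 7: its derived state 'yes' occurs in exactly those taxa and in no other taxon (including the outgroup).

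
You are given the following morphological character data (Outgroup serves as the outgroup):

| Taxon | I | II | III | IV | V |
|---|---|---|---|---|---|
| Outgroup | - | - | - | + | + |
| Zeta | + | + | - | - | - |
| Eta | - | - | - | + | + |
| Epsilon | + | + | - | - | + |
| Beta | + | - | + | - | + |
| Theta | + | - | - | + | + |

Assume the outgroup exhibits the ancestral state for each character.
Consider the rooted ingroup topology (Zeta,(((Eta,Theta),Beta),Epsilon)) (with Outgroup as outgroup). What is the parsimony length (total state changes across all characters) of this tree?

Map each character onto (Zeta,(((Eta,Theta),Beta),Epsilon)) (rooted by Outgroup) and count the minimum state changes it requires (Fitch parsimony):
I: 2; II: 2; III: 1; IV: 2; V: 1.
Total tree length = 8.

8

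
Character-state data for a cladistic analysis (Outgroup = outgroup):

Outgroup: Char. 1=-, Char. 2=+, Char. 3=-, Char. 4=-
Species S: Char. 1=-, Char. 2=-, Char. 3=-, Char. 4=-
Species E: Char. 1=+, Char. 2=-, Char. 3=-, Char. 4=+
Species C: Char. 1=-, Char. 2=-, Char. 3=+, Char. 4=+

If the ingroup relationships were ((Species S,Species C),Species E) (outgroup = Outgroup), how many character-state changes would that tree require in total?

Map each character onto ((Species S,Species C),Species E) (rooted by Outgroup) and count the minimum state changes it requires (Fitch parsimony):
Char. 1: 1; Char. 2: 1; Char. 3: 1; Char. 4: 2.
Total tree length = 5.

5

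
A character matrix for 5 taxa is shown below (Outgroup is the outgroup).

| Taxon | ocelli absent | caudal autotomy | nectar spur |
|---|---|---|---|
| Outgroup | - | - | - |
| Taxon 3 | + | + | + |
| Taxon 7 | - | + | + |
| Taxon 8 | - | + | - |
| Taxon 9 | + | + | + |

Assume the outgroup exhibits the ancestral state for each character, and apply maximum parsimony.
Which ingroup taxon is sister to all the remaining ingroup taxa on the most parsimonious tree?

The outgroup has state '-' for every character, so '+' is the derived state throughout.
ocelli absent: derived state '+' in Taxon 3 and Taxon 9 only — synapomorphy for {Taxon 3, Taxon 9}.
All ingroup taxa share the derived state '+' for caudal autotomy; it defines the ingroup but does not resolve relationships within it.
nectar spur (derived state '+') is shared by Taxon 3, Taxon 7, and Taxon 9 — a synapomorphy uniting that clade.
Most parsimonious ingroup topology: (((Taxon 3,Taxon 9),Taxon 7),Taxon 8).
Taxon 8 is sister to the clade containing all other ingroup taxa, so it is the earliest-diverging (most basal) ingroup lineage.

Taxon 8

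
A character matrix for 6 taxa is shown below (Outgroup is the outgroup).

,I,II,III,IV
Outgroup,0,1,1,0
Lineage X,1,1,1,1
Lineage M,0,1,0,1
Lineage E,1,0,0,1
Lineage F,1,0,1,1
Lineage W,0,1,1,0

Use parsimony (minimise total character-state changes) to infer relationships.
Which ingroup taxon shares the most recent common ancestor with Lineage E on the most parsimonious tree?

Character polarity is set by the outgroup: the derived state is whichever differs from the outgroup's state, so for II, III the derived state is '0', and for the remaining characters it is '1'.
I: derived state '1' in Lineage E, Lineage F, and Lineage X only — synapomorphy for {Lineage E, Lineage F, Lineage X}.
Only Lineage E and Lineage F show the derived state '0' for II, supporting them as a clade.
III (state '0') occurs in Lineage E and Lineage M but conflicts with the nesting implied by the other characters — most parsimoniously interpreted as homoplasy.
IV (derived state '1') is shared by Lineage E, Lineage F, Lineage M, and Lineage X — a synapomorphy uniting that clade.
Most parsimonious ingroup topology: (((Lineage X,(Lineage E,Lineage F)),Lineage M),Lineage W).
Lineage E and Lineage F form a cherry on this tree, so they are sister taxa.

Lineage F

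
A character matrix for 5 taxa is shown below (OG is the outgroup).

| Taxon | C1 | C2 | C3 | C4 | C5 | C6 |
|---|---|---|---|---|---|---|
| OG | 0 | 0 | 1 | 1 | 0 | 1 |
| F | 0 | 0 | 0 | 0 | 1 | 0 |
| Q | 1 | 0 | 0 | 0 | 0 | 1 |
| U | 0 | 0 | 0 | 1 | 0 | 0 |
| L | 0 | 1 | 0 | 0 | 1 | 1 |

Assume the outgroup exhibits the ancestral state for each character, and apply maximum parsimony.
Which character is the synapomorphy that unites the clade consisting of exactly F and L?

C5

Character polarity is set by the outgroup: the derived state is whichever differs from the outgroup's state, so for C3, C4, C6 the derived state is '0', and for the remaining characters it is '1'.
C1 (derived state '1') is unique to Q (autapomorphy; uninformative for grouping).
C2 (derived state '1') is unique to L (autapomorphy; uninformative for grouping).
All ingroup taxa share the derived state '0' for C3; it defines the ingroup but does not resolve relationships within it.
Only F, L, and Q show the derived state '0' for C4, supporting them as a clade.
C5 (derived state '1') is shared by F and L — a synapomorphy uniting that clade.
C6 groups F and U, which is incompatible with the clades supported by the remaining characters; treating it as convergent (homoplasy) costs fewer steps than any alternative tree.
Most parsimonious ingroup topology: (((F,L),Q),U).
The clade {F, L} is supported by C5: its derived state '1' occurs in exactly those taxa and in no other taxon (including the outgroup).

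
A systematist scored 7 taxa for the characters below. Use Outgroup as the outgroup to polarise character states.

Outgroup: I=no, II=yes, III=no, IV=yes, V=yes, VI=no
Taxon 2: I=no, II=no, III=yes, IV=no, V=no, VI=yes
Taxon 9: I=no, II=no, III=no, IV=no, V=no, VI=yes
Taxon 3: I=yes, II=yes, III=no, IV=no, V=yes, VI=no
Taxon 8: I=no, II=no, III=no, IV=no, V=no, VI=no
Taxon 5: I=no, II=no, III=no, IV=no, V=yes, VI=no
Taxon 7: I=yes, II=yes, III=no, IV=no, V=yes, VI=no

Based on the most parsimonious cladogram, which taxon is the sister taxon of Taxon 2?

Taxon 9

Character polarity is set by the outgroup: the derived state is whichever differs from the outgroup's state, so for II, IV, V the derived state is 'no', and for the remaining characters it is 'yes'.
I: derived state 'yes' in Taxon 3 and Taxon 7 only — synapomorphy for {Taxon 3, Taxon 7}.
II (derived state 'no') is shared by Taxon 2, Taxon 5, Taxon 8, and Taxon 9 — a synapomorphy uniting that clade.
III (derived state 'yes') is unique to Taxon 2 (autapomorphy; uninformative for grouping).
All ingroup taxa share the derived state 'no' for IV; it defines the ingroup but does not resolve relationships within it.
Only Taxon 2, Taxon 8, and Taxon 9 show the derived state 'no' for V, supporting them as a clade.
VI: derived state 'yes' in Taxon 2 and Taxon 9 only — synapomorphy for {Taxon 2, Taxon 9}.
Most parsimonious ingroup topology: ((((Taxon 2,Taxon 9),Taxon 8),Taxon 5),(Taxon 3,Taxon 7)).
Taxon 2 and Taxon 9 form a cherry on this tree, so they are sister taxa.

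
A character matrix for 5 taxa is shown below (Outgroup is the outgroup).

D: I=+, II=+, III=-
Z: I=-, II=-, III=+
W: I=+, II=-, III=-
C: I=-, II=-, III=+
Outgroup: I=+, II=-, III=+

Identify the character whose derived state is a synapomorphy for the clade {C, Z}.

I

Character polarity is set by the outgroup: the derived state is whichever differs from the outgroup's state, so for I, III the derived state is '-', and for the remaining characters it is '+'.
I (derived state '-') is shared by C and Z — a synapomorphy uniting that clade.
II: derived state '+' in D only — an autapomorphy, so it tells us nothing about relationships among taxa.
III: derived state '-' in D and W only — synapomorphy for {D, W}.
Most parsimonious ingroup topology: ((C,Z),(D,W)).
The clade {C, Z} is supported by I: its derived state '-' occurs in exactly those taxa and in no other taxon (including the outgroup).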